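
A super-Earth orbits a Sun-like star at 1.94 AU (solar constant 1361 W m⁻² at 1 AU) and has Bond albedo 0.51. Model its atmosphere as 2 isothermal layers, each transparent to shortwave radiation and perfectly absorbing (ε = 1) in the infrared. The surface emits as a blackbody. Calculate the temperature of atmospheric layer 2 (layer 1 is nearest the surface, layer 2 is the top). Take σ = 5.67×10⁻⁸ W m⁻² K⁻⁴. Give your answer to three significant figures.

167 K

Flux at the orbit: S = 1361/(1.94)² = 361.6 W m⁻².
Top-of-atmosphere balance: σT_e⁴ = S(1−α)/4 = 44.30 W m⁻² → T_e = 167.2 K.
In the N-layer model, layer k (counted from the surface) has T_k = (N+1−k)^(1/4)·T_e.
T_2 = (1)^(1/4)·167.2 = 167.2 K.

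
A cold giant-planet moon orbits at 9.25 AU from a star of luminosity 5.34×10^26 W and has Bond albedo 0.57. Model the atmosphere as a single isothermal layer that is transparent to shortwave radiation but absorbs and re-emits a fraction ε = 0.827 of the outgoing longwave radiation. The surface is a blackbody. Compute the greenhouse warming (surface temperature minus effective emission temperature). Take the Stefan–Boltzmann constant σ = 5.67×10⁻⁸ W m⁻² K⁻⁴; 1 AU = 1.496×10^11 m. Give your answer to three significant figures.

11.5 kelvin

Orbital distance: d = 9.25 AU = 1.384×10^12 m.
S = L/(4πd²) = 22.19 W m⁻².
The planet radiates to space at T_e = [S(1−α)/(4σ)]^(1/4) = 80.54 K.
Surface balance with a leaky layer gives σT_s⁴ = σT_e⁴·2/(2−ε), so T_s = T_e·[2/(2−0.827)]^(1/4) = 92.03 K.
T_s − T_e = 92.03 − 80.54 = 11.49 K.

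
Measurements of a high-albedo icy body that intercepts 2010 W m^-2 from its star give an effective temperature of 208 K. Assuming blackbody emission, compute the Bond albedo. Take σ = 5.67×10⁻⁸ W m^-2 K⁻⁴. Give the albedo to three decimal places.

From σT⁴ = S(1−α)/4 we invert for α: 1−α = 4σT⁴/S.
σT⁴ = 106.1 W m^-2, so 4σT⁴ = 424.5 W m^-2.
1−α = 424.5/2010 = 0.2112, so α = 0.7888.

0.789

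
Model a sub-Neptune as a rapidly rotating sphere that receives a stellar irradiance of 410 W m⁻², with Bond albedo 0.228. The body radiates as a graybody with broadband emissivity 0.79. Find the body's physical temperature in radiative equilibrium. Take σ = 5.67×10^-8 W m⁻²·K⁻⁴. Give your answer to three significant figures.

The planet absorbs (1−α)S over its disc πR² and re-emits over 4πR², so the mean absorbed flux is (1−0.228)·410.0/4 = 79.13 W m⁻².
Radiative balance εσT⁴ = 79.13 gives T = [79.13/(0.79·σ)]^(1/4) = 205.0 K.

205 kelvin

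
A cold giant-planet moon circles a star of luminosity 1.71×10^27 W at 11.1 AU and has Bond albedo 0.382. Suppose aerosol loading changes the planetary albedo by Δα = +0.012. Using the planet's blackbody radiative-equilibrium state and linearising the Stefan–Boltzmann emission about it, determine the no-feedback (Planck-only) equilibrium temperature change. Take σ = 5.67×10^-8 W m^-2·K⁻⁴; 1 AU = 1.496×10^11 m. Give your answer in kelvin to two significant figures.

-0.52 K

Orbital distance: d = 11.1 AU = 1.661×10^12 m.
S = L/(4πd²) = 49.35 W m^-2.
Unperturbed T_e = [49.35·(1−0.382)/(4σ)]^¼ = 107.7 K.
The change in absorbed flux is Δ[S(1−α)/4] = −SΔα/4 = -0.1480 W m^-2.
The Planck feedback parameter is 4σT_e³ = 0.2832 W m^-2/K.
So ΔT₀ = -0.1480/0.2832 = -0.523 K.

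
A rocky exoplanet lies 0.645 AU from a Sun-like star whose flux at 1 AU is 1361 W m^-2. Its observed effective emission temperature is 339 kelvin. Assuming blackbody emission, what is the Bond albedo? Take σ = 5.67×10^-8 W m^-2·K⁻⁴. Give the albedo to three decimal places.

Flux at the orbit: S = 1361/(0.645)² = 3271 W m^-2.
Rearranging the radiative balance, α = 1 − 4σT⁴/S.
σT⁴ = 748.8 W m^-2, so 4σT⁴ = 2995 W m^-2.
Hence α = 1 − 2995/3271 = 0.0844.

0.084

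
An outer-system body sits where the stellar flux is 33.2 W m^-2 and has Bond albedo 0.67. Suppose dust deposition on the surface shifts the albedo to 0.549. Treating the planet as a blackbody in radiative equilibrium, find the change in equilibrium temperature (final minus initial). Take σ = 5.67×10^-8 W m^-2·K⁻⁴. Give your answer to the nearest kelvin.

7 K

Before: T₁ = [33.20·0.33/(4σ)]^(1/4) = 83.37 K.
With α = 0.549, T₂ = 90.14 K.
Change: 90.14 − 83.37 = 6.772 K.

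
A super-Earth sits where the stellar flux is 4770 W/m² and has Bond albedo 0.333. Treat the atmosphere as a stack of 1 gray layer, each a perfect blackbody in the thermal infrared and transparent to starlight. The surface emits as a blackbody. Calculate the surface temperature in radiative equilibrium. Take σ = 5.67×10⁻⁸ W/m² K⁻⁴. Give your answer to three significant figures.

Top-of-atmosphere balance: σT_e⁴ = S(1−α)/4 = 795.4 W/m² → T_e = 344.2 K.
For an N-layer opaque stack, T_s⁴ = (N+1)T_e⁴, hence T_s = (2)^(1/4)×344.2 K = 409.3 K.

409 K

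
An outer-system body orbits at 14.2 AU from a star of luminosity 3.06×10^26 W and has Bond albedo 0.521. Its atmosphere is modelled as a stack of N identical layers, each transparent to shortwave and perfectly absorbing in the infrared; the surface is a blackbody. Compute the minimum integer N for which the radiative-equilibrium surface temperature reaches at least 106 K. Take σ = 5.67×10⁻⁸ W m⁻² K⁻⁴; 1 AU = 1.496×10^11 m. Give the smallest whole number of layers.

d = 14.2 × 1.496×10^11 m = 2.124×10^12 m.
Spreading L over a sphere of radius d: S = 3.06×10^26/(4π·2.12×10^12²) = 5.396 W m⁻².
OLR = S(1−α)/4 = 0.6462 W m⁻²; the top layer radiates at T_e = 58.10 K.
Need (N+1)T_e⁴ ≥ T_s⁴, i.e. N+1 ≥ (106/58.10)⁴ = 11.078.
The minimum whole number is N = 11.

11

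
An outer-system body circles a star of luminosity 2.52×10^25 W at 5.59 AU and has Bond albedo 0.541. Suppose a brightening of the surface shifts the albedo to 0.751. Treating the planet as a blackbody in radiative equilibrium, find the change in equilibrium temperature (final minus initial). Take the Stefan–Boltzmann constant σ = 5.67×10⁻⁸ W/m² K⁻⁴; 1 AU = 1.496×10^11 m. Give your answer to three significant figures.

-6.96 kelvin

Orbital distance: d = 5.59 AU = 8.363×10^11 m.
S = L/(4πd²) = 2.868 W/m².
Initial: T₁ = [S(1−0.541)/(4σ)]^(1/4) = 49.08 K.
After:  T₂ = [2.868·0.249/(4σ)]^(1/4) = 42.12 K.
Change: 42.12 − 49.08 = -6.959 K.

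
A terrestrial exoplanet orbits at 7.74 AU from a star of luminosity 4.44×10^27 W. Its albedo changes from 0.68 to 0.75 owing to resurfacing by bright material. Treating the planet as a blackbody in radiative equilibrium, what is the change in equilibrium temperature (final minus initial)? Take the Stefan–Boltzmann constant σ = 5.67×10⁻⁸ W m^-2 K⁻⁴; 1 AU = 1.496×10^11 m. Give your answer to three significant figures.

d = 7.74 × 1.496×10^11 m = 1.158×10^12 m.
S = L/(4πd²) = 263.5 W m^-2.
Initial: T₁ = [S(1−0.68)/(4σ)]^(1/4) = 138.9 K.
Final:   T₂ = [S(1−0.75)/(4σ)]^(1/4) = 130.6 K.
Change: 130.6 − 138.9 = -8.311 K.

-8.31 K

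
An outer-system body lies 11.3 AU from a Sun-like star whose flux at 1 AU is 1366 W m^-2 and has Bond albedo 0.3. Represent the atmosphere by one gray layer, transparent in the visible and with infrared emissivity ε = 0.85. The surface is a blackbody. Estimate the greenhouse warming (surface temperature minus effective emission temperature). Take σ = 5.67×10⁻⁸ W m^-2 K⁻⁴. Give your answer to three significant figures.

Flux at the orbit: S = 1366/(11.3)² = 10.70 W m^-2.
The planet radiates to space at T_e = [S(1−α)/(4σ)]^(1/4) = 75.80 K.
For a single slab of emissivity ε, T_s⁴ = 2T_e⁴/(2−ε); thus T_s = 75.80·(1.739)^(1/4) = 87.05 K.
The atmosphere warms the surface by 11.25 K.

11.2 kelvin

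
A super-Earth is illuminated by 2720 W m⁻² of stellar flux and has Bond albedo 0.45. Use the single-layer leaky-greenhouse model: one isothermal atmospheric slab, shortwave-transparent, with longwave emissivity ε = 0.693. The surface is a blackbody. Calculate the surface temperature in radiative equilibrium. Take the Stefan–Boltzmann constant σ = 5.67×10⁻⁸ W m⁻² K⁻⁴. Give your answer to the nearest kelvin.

317 kelvin

At the top of the atmosphere, σT_e⁴ = S(1−α)/4 = 374.0 W m⁻², giving T_e = 285.0 K.
Surface balance with a leaky layer gives σT_s⁴ = σT_e⁴·2/(2−ε), so T_s = T_e·[2/(2−0.693)]^(1/4) = 317.0 K.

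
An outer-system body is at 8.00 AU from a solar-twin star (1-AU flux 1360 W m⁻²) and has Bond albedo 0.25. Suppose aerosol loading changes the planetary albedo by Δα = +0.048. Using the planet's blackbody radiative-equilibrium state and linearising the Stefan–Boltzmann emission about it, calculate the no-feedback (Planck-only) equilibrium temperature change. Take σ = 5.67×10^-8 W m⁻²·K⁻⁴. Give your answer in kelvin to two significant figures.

Irradiance scales as 1/d², so S = 1360 W m⁻² × (1/8.00)² = 21.25 W m⁻².
Reference equilibrium: T_e = [S(1−α)/(4σ)]^(1/4) = 91.56 K.
ΔF = −(S/4)Δα = −(21.25/4)×(+0.048) = -0.2550 W m⁻².
The Planck feedback parameter is 4σT_e³ = 0.1741 W m⁻²/K.
So ΔT₀ = -0.2550/0.1741 = -1.46 K.

-1.5 kelvin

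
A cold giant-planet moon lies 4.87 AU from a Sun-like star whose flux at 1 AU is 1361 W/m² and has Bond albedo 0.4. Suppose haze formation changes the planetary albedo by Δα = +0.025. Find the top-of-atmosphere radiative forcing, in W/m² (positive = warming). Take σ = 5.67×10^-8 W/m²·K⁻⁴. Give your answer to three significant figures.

By the inverse-square law, S = 1361/4.87² = 57.39 W/m².
TOA radiative forcing: ΔF = −S·Δα/4 = −57.39·(+0.025)/4 = -0.3587 W/m².

-0.359 W/m²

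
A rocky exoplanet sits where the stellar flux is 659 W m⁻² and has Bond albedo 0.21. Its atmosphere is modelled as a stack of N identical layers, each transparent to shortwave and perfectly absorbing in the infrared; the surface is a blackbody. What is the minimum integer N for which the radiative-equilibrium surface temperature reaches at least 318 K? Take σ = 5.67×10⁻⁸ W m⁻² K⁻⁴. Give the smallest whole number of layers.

The effective emission temperature is T_e = [S(1−α)/(4σ)]^¼ = 218.9 K.
Since T_s⁴ = (N+1)T_e⁴, we need N ≥ (T_s/T_e)⁴ − 1 = 3.455.
The minimum whole number is N = 4.

4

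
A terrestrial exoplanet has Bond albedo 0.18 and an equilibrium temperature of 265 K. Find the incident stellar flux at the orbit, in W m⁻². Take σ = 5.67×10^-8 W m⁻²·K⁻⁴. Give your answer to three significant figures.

From S(1−α)/4 = σT⁴: S = 4σT⁴/(1−α).
The emitted flux is σT⁴ = 279.6 W m⁻².
S = 4·279.6/0.82 = 1364 W m⁻².

1360 W m⁻²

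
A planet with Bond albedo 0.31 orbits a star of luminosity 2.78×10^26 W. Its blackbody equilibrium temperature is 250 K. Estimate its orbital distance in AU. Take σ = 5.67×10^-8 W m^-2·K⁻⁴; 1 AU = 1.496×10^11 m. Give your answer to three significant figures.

0.877 AU

The flux needed for this T is 4σT⁴/(1−0.31) = 1284 W m^-2.
From L = 4πd²S, d = √(2.78×10^26/(4π·1284)) = 1.313×10^11 m = 0.8774 AU.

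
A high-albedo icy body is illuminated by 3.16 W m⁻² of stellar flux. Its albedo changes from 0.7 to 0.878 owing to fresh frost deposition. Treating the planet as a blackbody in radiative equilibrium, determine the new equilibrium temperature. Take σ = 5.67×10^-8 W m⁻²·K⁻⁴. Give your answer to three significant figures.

36.1 kelvin

New equilibrium: T₂ = [(1−0.878)·3.160/(4σ)]^(1/4) = 36.11 K.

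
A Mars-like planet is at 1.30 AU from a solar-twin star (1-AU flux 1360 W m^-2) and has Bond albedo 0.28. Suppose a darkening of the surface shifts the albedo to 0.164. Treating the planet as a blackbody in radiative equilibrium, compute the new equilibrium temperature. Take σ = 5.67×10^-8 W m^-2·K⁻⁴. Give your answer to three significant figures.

233 K

Irradiance scales as 1/d², so S = 1360 W m^-2 × (1/1.30)² = 804.7 W m^-2.
New equilibrium: T₂ = [(1−0.164)·804.7/(4σ)]^(1/4) = 233.4 K.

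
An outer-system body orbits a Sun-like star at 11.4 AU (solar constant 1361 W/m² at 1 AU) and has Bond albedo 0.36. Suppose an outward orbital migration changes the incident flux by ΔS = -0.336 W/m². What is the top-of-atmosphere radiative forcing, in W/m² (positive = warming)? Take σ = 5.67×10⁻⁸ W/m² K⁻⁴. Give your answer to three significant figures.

-0.0538 W/m²

Flux at the orbit: S = 1361/(11.4)² = 10.47 W/m².
TOA radiative forcing: ΔF = (1−α)ΔS/4 = 0.64·(-0.336)/4 = -0.05376 W/m².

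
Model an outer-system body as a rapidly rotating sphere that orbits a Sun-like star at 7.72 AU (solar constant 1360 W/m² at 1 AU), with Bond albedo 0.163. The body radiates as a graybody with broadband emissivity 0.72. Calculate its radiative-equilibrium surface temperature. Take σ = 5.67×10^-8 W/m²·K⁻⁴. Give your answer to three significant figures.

104 K

By the inverse-square law, S = 1360/7.72² = 22.82 W/m².
The planet absorbs (1−α)S over its disc πR² and re-emits over 4πR², so the mean absorbed flux is (1−0.163)·22.82/4 = 4.775 W/m².
Radiative balance εσT⁴ = 4.775 gives T = [4.775/(0.72·σ)]^(1/4) = 104.0 K.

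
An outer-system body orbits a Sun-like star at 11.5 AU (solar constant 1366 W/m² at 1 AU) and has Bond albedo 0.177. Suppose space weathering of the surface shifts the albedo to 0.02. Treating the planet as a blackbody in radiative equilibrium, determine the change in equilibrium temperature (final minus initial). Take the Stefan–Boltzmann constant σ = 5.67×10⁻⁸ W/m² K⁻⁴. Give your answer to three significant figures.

Irradiance scales as 1/d², so S = 1366 W/m² × (1/11.5)² = 10.33 W/m².
Before: T₁ = [10.33·0.823/(4σ)]^(1/4) = 78.24 K.
With α = 0.02, T₂ = 81.74 K.
ΔT = T₂ − T₁ = 3.491 K.

3.49 K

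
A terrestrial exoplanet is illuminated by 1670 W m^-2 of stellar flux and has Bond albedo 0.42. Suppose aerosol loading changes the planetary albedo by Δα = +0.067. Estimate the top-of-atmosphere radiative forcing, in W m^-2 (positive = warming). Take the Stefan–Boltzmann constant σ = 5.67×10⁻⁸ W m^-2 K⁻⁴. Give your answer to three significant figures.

The change in absorbed flux is Δ[S(1−α)/4] = −SΔα/4 = -27.97 W m^-2.

-28.0 W m^-2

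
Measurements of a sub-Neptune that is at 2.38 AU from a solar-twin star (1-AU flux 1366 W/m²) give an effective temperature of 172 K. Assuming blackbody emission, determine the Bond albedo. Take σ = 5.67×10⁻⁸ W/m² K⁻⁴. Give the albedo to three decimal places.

Flux at the orbit: S = 1366/(2.38)² = 241.2 W/m².
From σT⁴ = S(1−α)/4 we invert for α: 1−α = 4σT⁴/S.
4σT⁴ = 4·5.67×10⁻⁸·(172)⁴ = 198.5 W/m².
1−α = 198.5/241.2 = 0.8231, so α = 0.1769.

0.177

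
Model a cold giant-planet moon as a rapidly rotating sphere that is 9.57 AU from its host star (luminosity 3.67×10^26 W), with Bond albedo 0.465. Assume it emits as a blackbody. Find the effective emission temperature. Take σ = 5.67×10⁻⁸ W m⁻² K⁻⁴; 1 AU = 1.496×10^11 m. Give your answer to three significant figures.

d = 9.57 × 1.496×10^11 m = 1.432×10^12 m.
Spreading L over a sphere of radius d: S = 3.67×10^26/(4π·1.43×10^12²) = 14.25 W m⁻².
Absorbed flux (global mean): S(1−α)/4 = 14.25·0.535/4 = 1.906 W m⁻².
Balancing against σT⁴: T = (1.906/5.67×10⁻⁸)^(1/4) = 76.14 K.

76.1 K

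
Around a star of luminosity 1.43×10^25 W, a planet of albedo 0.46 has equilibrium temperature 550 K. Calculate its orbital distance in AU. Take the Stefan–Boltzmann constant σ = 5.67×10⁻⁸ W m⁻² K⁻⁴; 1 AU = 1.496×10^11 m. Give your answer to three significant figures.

0.0364 AU

The flux needed for this T is 4σT⁴/(1−0.46) = 38430 W m⁻².
S = L/(4πd²) → d = √(L/4πS) = √(1.43×10^25/(4π·38430)) = 5.441×10^9 m = 0.03637 AU.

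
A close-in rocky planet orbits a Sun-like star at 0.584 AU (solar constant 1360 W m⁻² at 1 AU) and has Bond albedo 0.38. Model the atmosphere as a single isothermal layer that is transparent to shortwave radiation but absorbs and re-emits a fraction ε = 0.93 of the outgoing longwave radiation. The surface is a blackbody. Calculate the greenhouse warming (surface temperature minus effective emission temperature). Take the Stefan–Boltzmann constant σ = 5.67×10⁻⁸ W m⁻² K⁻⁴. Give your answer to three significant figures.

54.7 K

Irradiance scales as 1/d², so S = 1360 W m⁻² × (1/0.584)² = 3988 W m⁻².
At the top of the atmosphere, σT_e⁴ = S(1−α)/4 = 618.1 W m⁻², giving T_e = 323.1 K.
The surface balance (absorbed SW + ε·downward IR = σT_s⁴) with T_a⁴ = T_s⁴/2 reduces to T_s = T_e·[2/(2−ε)]^¼ = 377.8 K.
The atmosphere warms the surface by 54.69 K.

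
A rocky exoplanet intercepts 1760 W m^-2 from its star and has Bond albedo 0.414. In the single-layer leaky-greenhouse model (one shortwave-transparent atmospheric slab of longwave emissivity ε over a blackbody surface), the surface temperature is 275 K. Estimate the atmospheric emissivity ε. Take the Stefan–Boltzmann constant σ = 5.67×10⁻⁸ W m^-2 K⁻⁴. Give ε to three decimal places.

0.410

First, T_e = [1760·(1−0.414)/(4σ)]^(1/4) = 259.7 K.
Since (2−ε)/2 = (T_e/T_s)⁴ = 0.7951, ε = 0.4097.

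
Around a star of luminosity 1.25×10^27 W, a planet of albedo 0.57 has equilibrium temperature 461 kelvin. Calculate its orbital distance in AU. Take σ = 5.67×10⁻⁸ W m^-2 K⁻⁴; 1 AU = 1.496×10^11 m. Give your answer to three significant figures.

0.432 AU

Energy balance gives S = 4σT⁴/(1−α) = 23820 W m^-2.
Then d = [L/(4πS)]^(1/2) = 6.462×10^10 m, i.e. 0.4319 AU.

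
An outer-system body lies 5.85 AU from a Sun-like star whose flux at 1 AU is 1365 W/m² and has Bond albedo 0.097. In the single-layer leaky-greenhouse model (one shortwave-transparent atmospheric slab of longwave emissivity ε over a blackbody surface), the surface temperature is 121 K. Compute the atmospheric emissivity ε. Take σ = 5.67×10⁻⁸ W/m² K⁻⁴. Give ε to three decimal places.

Flux at the orbit: S = 1365/(5.85)² = 39.89 W/m².
Effective temperature: T_e = [S(1−α)/(4σ)]^(1/4) = 112.3 K.
Since (2−ε)/2 = (T_e/T_s)⁴ = 0.7408, ε = 0.5183.

0.518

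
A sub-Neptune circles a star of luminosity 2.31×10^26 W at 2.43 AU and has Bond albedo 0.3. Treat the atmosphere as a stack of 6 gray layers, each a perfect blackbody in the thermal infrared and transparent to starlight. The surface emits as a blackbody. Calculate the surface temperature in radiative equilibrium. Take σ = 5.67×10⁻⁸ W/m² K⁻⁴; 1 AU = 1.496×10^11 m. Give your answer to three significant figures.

234 K

Orbital distance: d = 2.43 AU = 3.635×10^11 m.
Spreading L over a sphere of radius d: S = 2.31×10^26/(4π·3.64×10^11²) = 139.1 W/m².
The effective emission temperature is T_e = [S(1−α)/(4σ)]^¼ = 143.9 K.
For an N-layer opaque stack, T_s⁴ = (N+1)T_e⁴, hence T_s = (7)^(1/4)×143.9 K = 234.1 K.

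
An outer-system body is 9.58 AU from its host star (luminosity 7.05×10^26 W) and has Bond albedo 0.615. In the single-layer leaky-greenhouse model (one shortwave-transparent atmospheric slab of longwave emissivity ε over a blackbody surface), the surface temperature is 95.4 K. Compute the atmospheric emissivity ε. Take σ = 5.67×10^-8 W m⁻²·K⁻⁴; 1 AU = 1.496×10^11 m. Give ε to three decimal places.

0.880

Orbital distance: d = 9.58 AU = 1.433×10^12 m.
Flux at the orbit: S = L/(4πd²) = 7.05×10^26/(4π·(1.43×10^12)²) = 27.31 W m⁻².
Effective temperature: T_e = [S(1−α)/(4σ)]^(1/4) = 82.52 K.
Inverting T_s⁴ = 2T_e⁴/(2−ε): (T_e/T_s)⁴ = 0.5598, so ε = 2(1 − 0.5598) = 0.8805.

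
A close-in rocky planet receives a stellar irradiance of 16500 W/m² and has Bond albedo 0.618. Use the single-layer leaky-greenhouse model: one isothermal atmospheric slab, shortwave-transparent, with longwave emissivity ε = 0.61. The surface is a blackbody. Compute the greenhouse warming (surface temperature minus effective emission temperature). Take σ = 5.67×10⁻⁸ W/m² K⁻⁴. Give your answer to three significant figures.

38.9 K

At the top of the atmosphere, σT_e⁴ = S(1−α)/4 = 1576 W/m², giving T_e = 408.3 K.
The surface balance (absorbed SW + ε·downward IR = σT_s⁴) with T_a⁴ = T_s⁴/2 reduces to T_s = T_e·[2/(2−ε)]^¼ = 447.2 K.
The atmosphere warms the surface by 38.88 K.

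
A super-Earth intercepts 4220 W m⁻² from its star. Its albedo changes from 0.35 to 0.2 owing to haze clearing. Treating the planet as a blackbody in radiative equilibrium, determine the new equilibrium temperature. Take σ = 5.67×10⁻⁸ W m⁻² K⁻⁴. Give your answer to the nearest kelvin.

New equilibrium: T₂ = [(1−0.2)·4220/(4σ)]^(1/4) = 349.3 K.

349 kelvin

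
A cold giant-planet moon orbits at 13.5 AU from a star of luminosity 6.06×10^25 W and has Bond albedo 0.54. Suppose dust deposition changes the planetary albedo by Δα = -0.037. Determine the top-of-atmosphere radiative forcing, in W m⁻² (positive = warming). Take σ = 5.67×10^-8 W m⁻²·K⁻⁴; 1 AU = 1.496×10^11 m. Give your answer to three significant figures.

0.0109 W m⁻²

Orbital distance: d = 13.5 AU = 2.020×10^12 m.
Spreading L over a sphere of radius d: S = 6.06×10^25/(4π·2.02×10^12²) = 1.182 W m⁻².
The change in absorbed flux is Δ[S(1−α)/4] = −SΔα/4 = 0.01094 W m⁻².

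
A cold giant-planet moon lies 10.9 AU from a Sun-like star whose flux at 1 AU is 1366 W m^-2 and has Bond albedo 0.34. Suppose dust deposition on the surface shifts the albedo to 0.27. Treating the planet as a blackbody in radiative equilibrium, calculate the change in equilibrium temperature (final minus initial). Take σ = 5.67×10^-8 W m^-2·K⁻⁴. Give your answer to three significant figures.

Irradiance scales as 1/d², so S = 1366 W m^-2 × (1/10.9)² = 11.50 W m^-2.
With α = 0.34, T₁ = 76.05 K.
After:  T₂ = [11.50·0.73/(4σ)]^(1/4) = 78.00 K.
Change: 78.00 − 76.05 = 1.941 K.

1.94 K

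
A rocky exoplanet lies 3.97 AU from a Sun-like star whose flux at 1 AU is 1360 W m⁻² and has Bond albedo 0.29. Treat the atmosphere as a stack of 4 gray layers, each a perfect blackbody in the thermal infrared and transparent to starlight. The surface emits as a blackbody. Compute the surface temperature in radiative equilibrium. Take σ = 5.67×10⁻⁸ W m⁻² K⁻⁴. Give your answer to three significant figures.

Irradiance scales as 1/d², so S = 1360 W m⁻² × (1/3.97)² = 86.29 W m⁻².
Top-of-atmosphere balance: σT_e⁴ = S(1−α)/4 = 15.32 W m⁻² → T_e = 128.2 K.
For an N-layer opaque stack, T_s⁴ = (N+1)T_e⁴, hence T_s = (5)^(1/4)×128.2 K = 191.7 K.

192 K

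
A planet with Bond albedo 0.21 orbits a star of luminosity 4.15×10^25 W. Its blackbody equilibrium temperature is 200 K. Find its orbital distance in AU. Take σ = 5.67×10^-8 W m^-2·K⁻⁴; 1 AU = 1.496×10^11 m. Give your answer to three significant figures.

0.567 AU

The flux needed for this T is 4σT⁴/(1−0.21) = 459.3 W m^-2.
From L = 4πd²S, d = √(4.15×10^25/(4π·459.3)) = 8.479×10^10 m = 0.5668 AU.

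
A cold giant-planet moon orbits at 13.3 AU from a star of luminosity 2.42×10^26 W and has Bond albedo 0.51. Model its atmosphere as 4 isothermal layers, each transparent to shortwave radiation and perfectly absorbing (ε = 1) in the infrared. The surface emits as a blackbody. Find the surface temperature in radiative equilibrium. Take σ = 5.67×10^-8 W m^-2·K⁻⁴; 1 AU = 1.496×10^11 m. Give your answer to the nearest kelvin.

85 K

Orbital distance: d = 13.3 AU = 1.990×10^12 m.
Spreading L over a sphere of radius d: S = 2.42×10^26/(4π·1.99×10^12²) = 4.865 W m^-2.
OLR = S(1−α)/4 = 0.5959 W m^-2; the top layer radiates at T_e = 56.94 K.
With N = 4 opaque layers, T_s = (N+1)^(1/4)·T_e = 5^(1/4)·56.94 = 85.14 K.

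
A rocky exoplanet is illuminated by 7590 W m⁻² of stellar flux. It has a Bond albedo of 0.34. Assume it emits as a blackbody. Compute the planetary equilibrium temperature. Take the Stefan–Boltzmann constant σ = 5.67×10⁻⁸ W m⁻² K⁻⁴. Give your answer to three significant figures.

386 kelvin

Absorbed flux (global mean): S(1−α)/4 = 7590·0.66/4 = 1252 W m⁻².
In equilibrium σT⁴ equals this, so T = 385.5 K.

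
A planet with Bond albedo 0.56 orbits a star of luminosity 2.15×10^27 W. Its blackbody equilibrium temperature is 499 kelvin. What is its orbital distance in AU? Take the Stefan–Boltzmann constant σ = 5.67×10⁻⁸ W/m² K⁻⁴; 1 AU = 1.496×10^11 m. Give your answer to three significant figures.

0.489 AU

Energy balance gives S = 4σT⁴/(1−α) = 31960 W/m².
Then d = [L/(4πS)]^(1/2) = 7.317×10^10 m, i.e. 0.4891 AU.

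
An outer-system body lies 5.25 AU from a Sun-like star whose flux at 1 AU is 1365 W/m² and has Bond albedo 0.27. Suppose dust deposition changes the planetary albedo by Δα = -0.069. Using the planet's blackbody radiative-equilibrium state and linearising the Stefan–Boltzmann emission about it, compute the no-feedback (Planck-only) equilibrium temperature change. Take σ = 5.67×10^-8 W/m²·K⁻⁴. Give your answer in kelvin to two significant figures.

Flux at the orbit: S = 1365/(5.25)² = 49.52 W/m².
Unperturbed T_e = [49.52·(1−0.27)/(4σ)]^¼ = 112.4 K.
TOA radiative forcing: ΔF = −S·Δα/4 = −49.52·(-0.069)/4 = 0.8543 W/m².
Linearising σT⁴ gives d(σT⁴)/dT = 4σT_e³ = 0.3217 W/m² per K.
Hence the no-feedback warming is ΔF/(4σT_e³) = 2.66 K.

2.7 K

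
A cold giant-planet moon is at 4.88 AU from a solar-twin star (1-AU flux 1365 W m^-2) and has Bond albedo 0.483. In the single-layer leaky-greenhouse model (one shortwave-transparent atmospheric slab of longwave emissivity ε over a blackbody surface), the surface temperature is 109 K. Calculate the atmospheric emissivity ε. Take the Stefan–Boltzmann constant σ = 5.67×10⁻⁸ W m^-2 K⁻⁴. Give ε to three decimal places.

0.149

Irradiance scales as 1/d², so S = 1365 W m^-2 × (1/4.88)² = 57.32 W m^-2.
TOA balance gives T_e = 106.9 K.
Since (2−ε)/2 = (T_e/T_s)⁴ = 0.9256, ε = 0.1488.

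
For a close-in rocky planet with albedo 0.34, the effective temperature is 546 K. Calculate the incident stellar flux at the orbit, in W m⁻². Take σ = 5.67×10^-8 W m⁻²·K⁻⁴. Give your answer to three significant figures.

30500 W m⁻²

Invert the energy balance for S: S = 4σT⁴/(1−α).
σT⁴ = 5.67×10⁻⁸·(546)⁴ = 5039 W m⁻².
So S = 4×5039/(1−0.34) = 30540 W m⁻².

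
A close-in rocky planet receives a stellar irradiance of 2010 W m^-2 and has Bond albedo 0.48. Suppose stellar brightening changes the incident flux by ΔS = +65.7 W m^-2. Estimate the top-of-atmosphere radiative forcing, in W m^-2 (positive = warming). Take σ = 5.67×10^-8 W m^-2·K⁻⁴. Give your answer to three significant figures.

8.54 W m^-2

ΔF = Δ[S(1−α)]/4 = (1−0.48)·+65.7/4 = 8.541 W m^-2.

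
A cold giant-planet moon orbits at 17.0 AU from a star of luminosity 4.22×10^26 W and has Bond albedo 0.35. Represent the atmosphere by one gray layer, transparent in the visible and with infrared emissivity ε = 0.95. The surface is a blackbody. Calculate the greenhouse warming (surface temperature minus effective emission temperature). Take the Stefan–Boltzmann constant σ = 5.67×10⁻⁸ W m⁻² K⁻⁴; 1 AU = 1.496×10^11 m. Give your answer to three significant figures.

d = 17.0 × 1.496×10^11 m = 2.543×10^12 m.
Flux at the orbit: S = L/(4πd²) = 4.22×10^26/(4π·(2.54×10^12)²) = 5.192 W m⁻².
Effective emission temperature (TOA balance): σT_e⁴ = S(1−α)/4 = 0.8437 W m⁻² → T_e = 62.11 K.
For a single slab of emissivity ε, T_s⁴ = 2T_e⁴/(2−ε); thus T_s = 62.11·(1.905)^(1/4) = 72.96 K.
T_s − T_e = 72.96 − 62.11 = 10.86 K.

10.9 K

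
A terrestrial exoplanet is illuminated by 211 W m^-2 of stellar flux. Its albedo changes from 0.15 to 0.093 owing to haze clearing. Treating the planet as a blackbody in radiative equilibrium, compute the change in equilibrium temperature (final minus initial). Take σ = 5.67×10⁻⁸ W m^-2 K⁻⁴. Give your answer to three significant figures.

2.74 K

Initial: T₁ = [S(1−0.15)/(4σ)]^(1/4) = 167.7 K.
Final:   T₂ = [S(1−0.093)/(4σ)]^(1/4) = 170.4 K.
ΔT = T₂ − T₁ = 2.743 K.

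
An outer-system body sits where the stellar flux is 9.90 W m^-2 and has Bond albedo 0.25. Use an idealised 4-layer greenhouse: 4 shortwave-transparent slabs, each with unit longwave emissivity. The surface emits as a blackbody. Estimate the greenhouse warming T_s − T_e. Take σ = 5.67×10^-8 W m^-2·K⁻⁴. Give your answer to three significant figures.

OLR = S(1−α)/4 = 1.856 W m^-2; the top layer radiates at T_e = 75.64 K.
T_s = (N+1)^(1/4)·T_e = 113.1 K.
Warming: T_s − T_e = 37.47 K.

37.5 kelvin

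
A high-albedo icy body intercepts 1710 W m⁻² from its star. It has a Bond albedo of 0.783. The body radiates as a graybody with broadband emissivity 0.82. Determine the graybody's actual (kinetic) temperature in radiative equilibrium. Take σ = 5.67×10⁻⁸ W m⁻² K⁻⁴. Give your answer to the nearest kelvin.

The planet absorbs (1−α)S over its disc πR² and re-emits over 4πR², so the mean absorbed flux is (1−0.783)·1710/4 = 92.77 W m⁻².
Equating to εσT⁴ with ε = 0.82: T = (92.77/0.82σ)^(1/4) = 211.3 K.

211 K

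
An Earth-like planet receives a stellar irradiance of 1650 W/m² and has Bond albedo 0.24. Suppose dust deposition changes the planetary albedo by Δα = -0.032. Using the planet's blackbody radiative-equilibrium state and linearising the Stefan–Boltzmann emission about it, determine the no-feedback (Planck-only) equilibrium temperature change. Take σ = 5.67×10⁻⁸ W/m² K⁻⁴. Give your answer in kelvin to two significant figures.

2.9 K

Reference equilibrium: T_e = [S(1−α)/(4σ)]^(1/4) = 272.7 K.
TOA radiative forcing: ΔF = −S·Δα/4 = −1650·(-0.032)/4 = 13.20 W/m².
The Planck feedback parameter is 4σT_e³ = 4.599 W/m²/K.
Hence the no-feedback warming is ΔF/(4σT_e³) = 2.87 K.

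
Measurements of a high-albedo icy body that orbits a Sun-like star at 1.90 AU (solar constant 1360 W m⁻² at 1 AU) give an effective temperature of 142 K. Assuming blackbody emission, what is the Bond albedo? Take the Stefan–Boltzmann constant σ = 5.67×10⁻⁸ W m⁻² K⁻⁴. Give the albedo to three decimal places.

0.755

By the inverse-square law, S = 1360/1.90² = 376.7 W m⁻².
From σT⁴ = S(1−α)/4 we invert for α: 1−α = 4σT⁴/S.
σT⁴ = 23.05 W m⁻², so 4σT⁴ = 92.21 W m⁻².
1−α = 92.21/376.7 = 0.2448, so α = 0.7552.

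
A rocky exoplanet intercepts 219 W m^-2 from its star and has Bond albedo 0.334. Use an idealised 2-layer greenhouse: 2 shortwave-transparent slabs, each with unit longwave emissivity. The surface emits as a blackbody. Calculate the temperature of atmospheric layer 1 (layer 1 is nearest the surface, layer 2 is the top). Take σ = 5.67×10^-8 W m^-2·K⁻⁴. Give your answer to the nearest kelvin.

189 K

The effective emission temperature is T_e = [S(1−α)/(4σ)]^¼ = 159.2 K.
In the N-layer model, layer k (counted from the surface) has T_k = (N+1−k)^(1/4)·T_e.
T_1 = (2)^(1/4)·159.2 = 189.4 K.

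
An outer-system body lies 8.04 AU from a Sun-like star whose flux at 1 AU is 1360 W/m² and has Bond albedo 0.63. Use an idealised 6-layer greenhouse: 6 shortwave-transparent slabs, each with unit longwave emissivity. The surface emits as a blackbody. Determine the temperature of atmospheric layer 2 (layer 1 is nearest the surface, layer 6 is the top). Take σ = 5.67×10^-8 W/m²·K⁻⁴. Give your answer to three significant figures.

Irradiance scales as 1/d², so S = 1360 W/m² × (1/8.04)² = 21.04 W/m².
The effective emission temperature is T_e = [S(1−α)/(4σ)]^¼ = 76.54 K.
In the N-layer model, layer k (counted from the surface) has T_k = (N+1−k)^(1/4)·T_e.
T_2 = (5)^(1/4)·76.54 = 114.5 K.

114 kelvin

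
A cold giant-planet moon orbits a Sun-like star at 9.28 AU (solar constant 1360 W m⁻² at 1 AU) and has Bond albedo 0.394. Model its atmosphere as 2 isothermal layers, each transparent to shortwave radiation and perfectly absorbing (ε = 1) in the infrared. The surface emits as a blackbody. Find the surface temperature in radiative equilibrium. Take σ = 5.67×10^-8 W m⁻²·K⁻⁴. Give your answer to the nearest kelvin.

106 K

Flux at the orbit: S = 1360/(9.28)² = 15.79 W m⁻².
OLR = S(1−α)/4 = 2.393 W m⁻²; the top layer radiates at T_e = 80.60 K.
Layer-by-layer balance gives σT_s⁴ = (N+1)σT_e⁴, so T_s = 3^¼·80.60 = 106.1 K.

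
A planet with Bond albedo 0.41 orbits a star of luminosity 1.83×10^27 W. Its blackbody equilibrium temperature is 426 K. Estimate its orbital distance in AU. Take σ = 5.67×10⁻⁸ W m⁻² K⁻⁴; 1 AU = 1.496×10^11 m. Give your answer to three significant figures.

0.717 AU

Required flux: S = 4σT⁴/(1−α) = 12660 W m⁻².
From L = 4πd²S, d = √(1.83×10^27/(4π·12660)) = 1.073×10^11 m = 0.7169 AU.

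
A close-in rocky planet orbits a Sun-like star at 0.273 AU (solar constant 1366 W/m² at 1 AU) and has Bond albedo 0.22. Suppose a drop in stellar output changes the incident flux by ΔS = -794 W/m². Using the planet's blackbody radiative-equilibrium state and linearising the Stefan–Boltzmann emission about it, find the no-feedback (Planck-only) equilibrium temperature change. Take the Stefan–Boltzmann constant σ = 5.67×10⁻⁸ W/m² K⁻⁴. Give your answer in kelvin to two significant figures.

Flux at the orbit: S = 1366/(0.273)² = 18330 W/m².
Unperturbed T_e = [18330·(1−0.22)/(4σ)]^¼ = 501.1 K.
TOA radiative forcing: ΔF = (1−α)ΔS/4 = 0.78·(-794)/4 = -154.8 W/m².
Planck response: λ_P = 4σT_e³ = 4·5.67×10⁻⁸·(501.1)³ = 28.53 W/m²/K.
ΔT₀ = ΔF/λ_P = -154.8/28.53 = -5.43 K.

-5.4 K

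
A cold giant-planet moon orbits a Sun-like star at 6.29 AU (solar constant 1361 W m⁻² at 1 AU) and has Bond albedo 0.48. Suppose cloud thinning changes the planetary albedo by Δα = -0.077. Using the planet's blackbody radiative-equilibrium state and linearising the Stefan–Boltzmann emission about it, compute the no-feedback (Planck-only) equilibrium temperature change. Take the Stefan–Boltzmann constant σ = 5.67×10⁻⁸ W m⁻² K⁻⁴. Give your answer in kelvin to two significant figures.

By the inverse-square law, S = 1361/6.29² = 34.40 W m⁻².
Unperturbed T_e = [34.40·(1−0.48)/(4σ)]^¼ = 94.24 K.
The change in absorbed flux is Δ[S(1−α)/4] = −SΔα/4 = 0.6622 W m⁻².
Planck response: λ_P = 4σT_e³ = 4·5.67×10⁻⁸·(94.24)³ = 0.1898 W m⁻²/K.
So ΔT₀ = 0.6622/0.1898 = 3.49 K.

3.5 K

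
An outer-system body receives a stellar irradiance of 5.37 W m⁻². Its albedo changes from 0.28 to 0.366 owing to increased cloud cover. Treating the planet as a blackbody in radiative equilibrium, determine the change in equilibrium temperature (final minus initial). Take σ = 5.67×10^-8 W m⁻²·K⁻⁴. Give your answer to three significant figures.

-2.01 kelvin

Initial: T₁ = [S(1−0.28)/(4σ)]^(1/4) = 64.26 K.
With α = 0.366, T₂ = 62.25 K.
Change: 62.25 − 64.26 = -2.011 K.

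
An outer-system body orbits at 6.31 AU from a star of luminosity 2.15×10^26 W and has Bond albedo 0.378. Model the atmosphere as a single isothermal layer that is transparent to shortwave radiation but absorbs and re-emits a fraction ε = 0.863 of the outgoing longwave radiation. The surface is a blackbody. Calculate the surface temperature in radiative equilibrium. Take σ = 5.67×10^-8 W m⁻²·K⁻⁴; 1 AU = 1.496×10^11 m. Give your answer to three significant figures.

98.1 kelvin

d = 6.31 × 1.496×10^11 m = 9.440×10^11 m.
Flux at the orbit: S = L/(4πd²) = 2.15×10^26/(4π·(9.44×10^11)²) = 19.20 W m⁻².
The planet radiates to space at T_e = [S(1−α)/(4σ)]^(1/4) = 85.19 K.
The surface balance (absorbed SW + ε·downward IR = σT_s⁴) with T_a⁴ = T_s⁴/2 reduces to T_s = T_e·[2/(2−ε)]^¼ = 98.10 K.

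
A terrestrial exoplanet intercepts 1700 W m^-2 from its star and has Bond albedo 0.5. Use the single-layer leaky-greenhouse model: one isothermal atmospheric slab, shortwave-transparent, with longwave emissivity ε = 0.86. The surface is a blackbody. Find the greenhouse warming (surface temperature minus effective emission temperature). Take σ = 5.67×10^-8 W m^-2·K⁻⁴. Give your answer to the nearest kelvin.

37 K

At the top of the atmosphere, σT_e⁴ = S(1−α)/4 = 212.5 W m^-2, giving T_e = 247.4 K.
For a single slab of emissivity ε, T_s⁴ = 2T_e⁴/(2−ε); thus T_s = 247.4·(1.754)^(1/4) = 284.8 K.
Greenhouse warming: T_s − T_e = 37.33 K.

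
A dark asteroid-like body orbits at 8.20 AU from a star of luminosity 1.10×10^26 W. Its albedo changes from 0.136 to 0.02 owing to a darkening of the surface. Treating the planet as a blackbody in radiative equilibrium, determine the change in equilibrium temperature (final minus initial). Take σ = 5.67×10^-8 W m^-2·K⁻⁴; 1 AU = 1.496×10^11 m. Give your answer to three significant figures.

2.20 kelvin

Orbital distance: d = 8.20 AU = 1.227×10^12 m.
Spreading L over a sphere of radius d: S = 1.10×10^26/(4π·1.23×10^12²) = 5.817 W m^-2.
Before: T₁ = [5.817·0.864/(4σ)]^(1/4) = 68.61 K.
Final:   T₂ = [S(1−0.02)/(4σ)]^(1/4) = 70.81 K.
ΔT = T₂ − T₁ = 2.195 K.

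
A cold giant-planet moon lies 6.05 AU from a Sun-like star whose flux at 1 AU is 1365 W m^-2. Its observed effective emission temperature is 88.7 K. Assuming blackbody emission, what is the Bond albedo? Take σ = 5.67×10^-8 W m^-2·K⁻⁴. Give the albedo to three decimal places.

By the inverse-square law, S = 1365/6.05² = 37.29 W m^-2.
From σT⁴ = S(1−α)/4 we invert for α: 1−α = 4σT⁴/S.
4σT⁴ = 4·5.67×10⁻⁸·(88.7)⁴ = 14.04 W m^-2.
Hence α = 1 − 14.04/37.29 = 0.6235.

0.624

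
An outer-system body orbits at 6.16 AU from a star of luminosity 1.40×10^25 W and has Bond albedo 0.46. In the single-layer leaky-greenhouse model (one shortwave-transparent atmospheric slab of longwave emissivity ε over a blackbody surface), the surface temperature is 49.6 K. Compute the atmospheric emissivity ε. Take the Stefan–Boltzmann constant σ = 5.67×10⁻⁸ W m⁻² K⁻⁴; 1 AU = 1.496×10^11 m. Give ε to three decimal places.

0.968

d = 6.16 × 1.496×10^11 m = 9.215×10^11 m.
Flux at the orbit: S = L/(4πd²) = 1.40×10^25/(4π·(9.22×10^11)²) = 1.312 W m⁻².
TOA balance gives T_e = 42.04 K.
Since (2−ε)/2 = (T_e/T_s)⁴ = 0.5161, ε = 0.9678.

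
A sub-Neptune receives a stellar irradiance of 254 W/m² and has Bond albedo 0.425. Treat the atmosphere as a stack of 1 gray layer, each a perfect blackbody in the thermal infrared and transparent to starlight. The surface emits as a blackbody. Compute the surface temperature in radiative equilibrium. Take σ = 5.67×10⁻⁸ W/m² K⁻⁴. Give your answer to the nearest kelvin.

The effective emission temperature is T_e = [S(1−α)/(4σ)]^¼ = 159.3 K.
Layer-by-layer balance gives σT_s⁴ = (N+1)σT_e⁴, so T_s = 2^¼·159.3 = 189.4 K.

189 K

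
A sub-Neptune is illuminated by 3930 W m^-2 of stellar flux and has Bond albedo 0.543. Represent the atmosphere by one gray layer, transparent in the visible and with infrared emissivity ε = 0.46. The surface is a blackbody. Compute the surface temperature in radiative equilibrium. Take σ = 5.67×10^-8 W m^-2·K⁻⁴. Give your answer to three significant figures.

Effective emission temperature (TOA balance): σT_e⁴ = S(1−α)/4 = 449.0 W m^-2 → T_e = 298.3 K.
For a single slab of emissivity ε, T_s⁴ = 2T_e⁴/(2−ε); thus T_s = 298.3·(1.299)^(1/4) = 318.5 K.

318 K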